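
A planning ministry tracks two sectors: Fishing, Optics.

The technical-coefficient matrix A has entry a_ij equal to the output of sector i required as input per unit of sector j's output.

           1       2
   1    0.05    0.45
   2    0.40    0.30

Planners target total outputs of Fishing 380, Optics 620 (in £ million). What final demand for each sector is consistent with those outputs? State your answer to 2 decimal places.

I − A =
  [   0.95    -0.45]
  [  -0.40     0.70]
d = (I − A) x:
  d_1 = (+0.95)·380 + (-0.45)·620 = 82.00
  d_2 = (-0.40)·380 + (+0.70)·620 = 282.00

d_1 = 82.00, d_2 = 282.00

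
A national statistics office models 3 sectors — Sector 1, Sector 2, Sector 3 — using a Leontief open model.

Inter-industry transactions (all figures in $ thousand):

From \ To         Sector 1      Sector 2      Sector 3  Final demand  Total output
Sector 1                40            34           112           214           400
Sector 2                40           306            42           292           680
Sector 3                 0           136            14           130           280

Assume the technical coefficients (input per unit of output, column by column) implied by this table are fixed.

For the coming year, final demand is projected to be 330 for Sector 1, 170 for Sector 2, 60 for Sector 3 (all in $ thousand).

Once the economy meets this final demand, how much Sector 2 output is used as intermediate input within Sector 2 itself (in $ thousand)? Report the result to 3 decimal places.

z_22 = 195.679

Technical coefficients a_ij = z_ij / X_j:
  a_11 = 40/400 = 0.10, a_21 = 40/400 = 0.10, a_31 = 0/400 = 0.00
  a_12 = 34/680 = 0.05, a_22 = 306/680 = 0.45, a_32 = 136/680 = 0.20
  a_13 = 112/280 = 0.40, a_23 = 42/280 = 0.15, a_33 = 14/280 = 0.05
I − A =
  [   0.90    -0.05    -0.40]
  [  -0.10     0.55    -0.15]
  [   0.00    -0.20     0.95]
Cofactors of I−A, C_ij = (−1)^(i+j)·(minor ij) (rows/columns in the sector order above):
  C_11 = (0.55)(0.95) − (-0.15)(-0.20) = 0.4925
  C_12 = −[(-0.10)(0.95) − (-0.15)(0.00)] = 0.0950
  C_13 = (-0.10)(-0.20) − (0.55)(0.00) = 0.0200
  C_21 = −[(-0.05)(0.95) − (-0.40)(-0.20)] = 0.1275
  C_22 = (0.90)(0.95) − (-0.40)(0.00) = 0.8550
  C_23 = −[(0.90)(-0.20) − (-0.05)(0.00)] = 0.1800
  C_31 = (-0.05)(-0.15) − (-0.40)(0.55) = 0.2275
  C_32 = −[(0.90)(-0.15) − (-0.40)(-0.10)] = 0.1750
  C_33 = (0.90)(0.55) − (-0.05)(-0.10) = 0.4900
det(I−A) = Σ_j (I−A)_1j·C_1j = (0.90)(0.4925) + (-0.05)(0.0950) + (-0.40)(0.0200) = 0.4305
adj(I−A) = Cᵀ =
  [ 0.4925   0.1275   0.2275]
  [ 0.0950   0.8550   0.1750]
  [ 0.0200   0.1800   0.4900]
(I − A)⁻¹ = adj(I−A) / det(I−A) ≈
  [   1.1440     0.2962     0.5285]
  [   0.2207     1.9861     0.4065]
  [   0.0465     0.4181     1.1382]
First solve x = (I − A)⁻¹ d = adj(I−A)·d / det(I−A); in particular x_2 = (0.0950·330 + 0.8550·170 + 0.1750·60) / 0.4305 = 187.20 / 0.4305 ≈ 434.84321.
Intermediate flow from 2 to 2: z_22 = a_22 · x_2 = 0.45 × 187.20 / 0.4305 = 84.24 / 0.4305 ≈ 195.679.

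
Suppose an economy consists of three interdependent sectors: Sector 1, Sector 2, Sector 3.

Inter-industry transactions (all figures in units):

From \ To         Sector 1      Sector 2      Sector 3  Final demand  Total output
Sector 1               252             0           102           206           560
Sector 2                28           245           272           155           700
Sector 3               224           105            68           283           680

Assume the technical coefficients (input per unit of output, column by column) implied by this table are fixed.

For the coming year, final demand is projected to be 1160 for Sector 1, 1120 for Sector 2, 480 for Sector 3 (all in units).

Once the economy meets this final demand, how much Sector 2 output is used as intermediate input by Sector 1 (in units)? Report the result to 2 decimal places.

z_21 = 136.95

Technical coefficients a_ij = z_ij / X_j:
  a_11 = 252/560 = 0.45, a_21 = 28/560 = 0.05, a_31 = 224/560 = 0.40
  a_12 = 0/700 = 0.00, a_22 = 245/700 = 0.35, a_32 = 105/700 = 0.15
  a_13 = 102/680 = 0.15, a_23 = 272/680 = 0.40, a_33 = 68/680 = 0.10
I − A =
  [   0.55     0.00    -0.15]
  [  -0.05     0.65    -0.40]
  [  -0.40    -0.15     0.90]
Cofactors of I−A, C_ij = (−1)^(i+j)·(minor ij) (rows/columns in the sector order above):
  C_11 = (0.65)(0.90) − (-0.40)(-0.15) = 0.5250
  C_12 = −[(-0.05)(0.90) − (-0.40)(-0.40)] = 0.2050
  C_13 = (-0.05)(-0.15) − (0.65)(-0.40) = 0.2675
  C_21 = −[(0.00)(0.90) − (-0.15)(-0.15)] = 0.0225
  C_22 = (0.55)(0.90) − (-0.15)(-0.40) = 0.4350
  C_23 = −[(0.55)(-0.15) − (0.00)(-0.40)] = 0.0825
  C_31 = (0.00)(-0.40) − (-0.15)(0.65) = 0.0975
  C_32 = −[(0.55)(-0.40) − (-0.15)(-0.05)] = 0.2275
  C_33 = (0.55)(0.65) − (0.00)(-0.05) = 0.3575
det(I−A) = Σ_j (I−A)_1j·C_1j = (0.55)(0.5250) + (0.00)(0.2050) + (-0.15)(0.2675) = 0.248625
adj(I−A) = Cᵀ =
  [ 0.5250   0.0225   0.0975]
  [ 0.2050   0.4350   0.2275]
  [ 0.2675   0.0825   0.3575]
(I − A)⁻¹ = adj(I−A) / det(I−A) ≈
  [   2.1116     0.0905     0.3922]
  [   0.8245     1.7496     0.9150]
  [   1.0759     0.3318     1.4379]
First solve x = (I − A)⁻¹ d = adj(I−A)·d / det(I−A); in particular x_1 = (0.5250·1160 + 0.0225·1120 + 0.0975·480) / 0.248625 = 681.00 / 0.248625 ≈ 2739.0649.
Intermediate flow from 2 to 1: z_21 = a_21 · x_1 = 0.05 × 681.00 / 0.248625 = 34.05 / 0.248625 ≈ 136.95.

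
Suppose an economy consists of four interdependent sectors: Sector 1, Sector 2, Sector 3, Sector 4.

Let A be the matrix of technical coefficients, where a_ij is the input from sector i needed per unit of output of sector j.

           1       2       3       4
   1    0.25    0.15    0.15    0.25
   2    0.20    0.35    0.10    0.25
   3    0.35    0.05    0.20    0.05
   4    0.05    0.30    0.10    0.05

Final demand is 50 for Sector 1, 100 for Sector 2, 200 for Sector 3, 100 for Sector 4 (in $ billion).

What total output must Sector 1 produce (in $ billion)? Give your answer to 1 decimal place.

I − A =
  [   0.75    -0.15    -0.15    -0.25]
  [  -0.20     0.65    -0.10    -0.25]
  [  -0.35    -0.05     0.80    -0.05]
  [  -0.05    -0.30    -0.10     0.95]
Compute the cofactors C_ij = (−1)^(i+j)·(3×3 minor ij) of I−A; the adjugate is their transpose:
adj(I−A) = Cᵀ =
  [ 0.423250   0.183875   0.123125   0.166250]
  [ 0.203250   0.497250   0.124125   0.190875]
  [ 0.204625   0.122750   0.353375   0.104750]
  [ 0.108000   0.179625   0.082875   0.321375]
det(I−A) = Σ_j (I−A)_1j·C_1j = (0.75)(0.423250) + (-0.15)(0.203250) + (-0.15)(0.204625) + (-0.25)(0.108000) = 0.22925625
(I − A)⁻¹ = adj(I−A) / det(I−A) ≈
  [   1.8462     0.8021     0.5371     0.7252]
  [   0.8866     2.1690     0.5414     0.8326]
  [   0.8926     0.5354     1.5414     0.4569]
  [   0.4711     0.7835     0.3615     1.4018]
x = (I − A)⁻¹ d = adj(I−A)·d / det(I−A), with det(I−A) = 0.22925625:
  x_1 = (0.423250·50 + 0.183875·100 + 0.123125·200 + 0.166250·100) / 0.22925625 = 80.80 / 0.22925625 ≈ 352.4
  x_2 = (0.203250·50 + 0.497250·100 + 0.124125·200 + 0.190875·100) / 0.22925625 = 103.80 / 0.22925625 ≈ 452.8
  x_3 = (0.204625·50 + 0.122750·100 + 0.353375·200 + 0.104750·100) / 0.22925625 = 103.65625 / 0.22925625 ≈ 452.1
  x_4 = (0.108000·50 + 0.179625·100 + 0.082875·200 + 0.321375·100) / 0.22925625 = 72.075 / 0.22925625 ≈ 314.4

x_1 = 352.4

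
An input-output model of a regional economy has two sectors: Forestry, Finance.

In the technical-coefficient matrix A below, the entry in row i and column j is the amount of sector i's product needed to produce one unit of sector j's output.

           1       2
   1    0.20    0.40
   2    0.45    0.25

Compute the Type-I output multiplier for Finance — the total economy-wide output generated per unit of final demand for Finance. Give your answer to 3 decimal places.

I − A =
  [   0.80    -0.40]
  [  -0.45     0.75]
det(I−A) = (0.80)(0.75) − (-0.40)(-0.45) = 0.4200
adj(I−A) = [[0.75, 0.40], [0.45, 0.80]]
(I − A)⁻¹ = adj(I−A) / det(I−A) ≈
  [   1.7857     0.9524]
  [   1.0714     1.9048]
The output multiplier for sector j is the column-j sum of the Leontief inverse (I − A)⁻¹ = adj(I−A) / det(I−A).
Column 2 of adj(I−A): (0.40, 0.80); det(I−A) = 0.4200.
m_2 = (0.40 + 0.80) / 0.4200 = 1.20 / 0.4200 ≈ 2.857.

m_2 = 2.857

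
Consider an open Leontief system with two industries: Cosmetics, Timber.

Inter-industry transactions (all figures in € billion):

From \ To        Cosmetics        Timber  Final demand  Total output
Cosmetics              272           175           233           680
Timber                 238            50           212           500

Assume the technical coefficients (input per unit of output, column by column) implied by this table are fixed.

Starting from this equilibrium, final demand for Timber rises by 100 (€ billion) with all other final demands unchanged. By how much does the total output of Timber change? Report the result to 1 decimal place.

Technical coefficients a_ij = z_ij / X_j:
  a_CC = 272/680 = 0.40, a_TC = 238/680 = 0.35
  a_CT = 175/500 = 0.35, a_TT = 50/500 = 0.10
I − A =
  [   0.60    -0.35]
  [  -0.35     0.90]
det(I−A) = (0.60)(0.90) − (-0.35)(-0.35) = 0.4175
adj(I−A) = [[0.90, 0.35], [0.35, 0.60]]
(I − A)⁻¹ = adj(I−A) / det(I−A) ≈
  [   2.1557     0.8383]
  [   0.8383     1.4371]
Δx = (I − A)⁻¹ Δd with Δd having +100 in the Timber component and 0 elsewhere.
So Δx_T = L_TT · (+100), where L_TT = adj(I−A)_TT / det(I−A) = 0.60 / 0.4175.
Δx_T = 0.60 × (+100) / 0.4175 = 60.00 / 0.4175 ≈ 143.7.

Δx_T = 143.7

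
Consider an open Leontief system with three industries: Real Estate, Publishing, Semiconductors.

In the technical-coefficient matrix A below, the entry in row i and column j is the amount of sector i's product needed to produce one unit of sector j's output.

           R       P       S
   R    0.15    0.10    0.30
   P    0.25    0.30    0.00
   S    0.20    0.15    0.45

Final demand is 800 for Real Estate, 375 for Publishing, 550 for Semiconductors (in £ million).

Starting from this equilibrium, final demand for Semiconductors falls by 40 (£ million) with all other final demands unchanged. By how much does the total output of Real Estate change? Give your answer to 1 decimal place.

I − A =
  [   0.85    -0.10    -0.30]
  [  -0.25     0.70     0.00]
  [  -0.20    -0.15     0.55]
Cofactors of I−A, C_ij = (−1)^(i+j)·(minor ij) (rows/columns in the sector order above):
  C_11 = (0.70)(0.55) − (0.00)(-0.15) = 0.3850
  C_12 = −[(-0.25)(0.55) − (0.00)(-0.20)] = 0.1375
  C_13 = (-0.25)(-0.15) − (0.70)(-0.20) = 0.1775
  C_21 = −[(-0.10)(0.55) − (-0.30)(-0.15)] = 0.1000
  C_22 = (0.85)(0.55) − (-0.30)(-0.20) = 0.4075
  C_23 = −[(0.85)(-0.15) − (-0.10)(-0.20)] = 0.1475
  C_31 = (-0.10)(0.00) − (-0.30)(0.70) = 0.2100
  C_32 = −[(0.85)(0.00) − (-0.30)(-0.25)] = 0.0750
  C_33 = (0.85)(0.70) − (-0.10)(-0.25) = 0.5700
det(I−A) = Σ_j (I−A)_1j·C_1j = (0.85)(0.3850) + (-0.10)(0.1375) + (-0.30)(0.1775) = 0.26025
adj(I−A) = Cᵀ =
  [ 0.3850   0.1000   0.2100]
  [ 0.1375   0.4075   0.0750]
  [ 0.1775   0.1475   0.5700]
(I − A)⁻¹ = adj(I−A) / det(I−A) ≈
  [   1.4793     0.3842     0.8069]
  [   0.5283     1.5658     0.2882]
  [   0.6820     0.5668     2.1902]
Δx = (I − A)⁻¹ Δd with Δd having -40 in the Semiconductors component and 0 elsewhere.
So Δx_R = L_RS · (-40), where L_RS = adj(I−A)_RS / det(I−A) = 0.2100 / 0.26025.
Δx_R = 0.2100 × (-40) / 0.26025 = -8.40 / 0.26025 ≈ -32.3.

Δx_R = -32.3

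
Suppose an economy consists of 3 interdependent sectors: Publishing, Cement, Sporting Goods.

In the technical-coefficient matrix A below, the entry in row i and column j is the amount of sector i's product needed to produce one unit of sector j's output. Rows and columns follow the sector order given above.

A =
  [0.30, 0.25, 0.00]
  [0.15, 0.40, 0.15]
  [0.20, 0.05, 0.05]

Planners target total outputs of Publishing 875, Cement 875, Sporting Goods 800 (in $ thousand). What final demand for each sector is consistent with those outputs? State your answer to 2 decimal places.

I − A =
  [   0.70    -0.25     0.00]
  [  -0.15     0.60    -0.15]
  [  -0.20    -0.05     0.95]
d = (I − A) x:
  d_1 = (+0.70)·875 + (-0.25)·875 + (+0.00)·800 = 393.75
  d_2 = (-0.15)·875 + (+0.60)·875 + (-0.15)·800 = 273.75
  d_3 = (-0.20)·875 + (-0.05)·875 + (+0.95)·800 = 541.25

d_1 = 393.75, d_2 = 273.75, d_3 = 541.25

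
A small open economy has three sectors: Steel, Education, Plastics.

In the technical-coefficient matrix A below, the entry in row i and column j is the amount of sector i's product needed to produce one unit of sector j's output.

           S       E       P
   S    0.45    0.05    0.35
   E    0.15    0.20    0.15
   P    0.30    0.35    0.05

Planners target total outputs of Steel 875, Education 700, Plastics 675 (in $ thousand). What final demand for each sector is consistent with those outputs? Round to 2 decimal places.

I − A =
  [   0.55    -0.05    -0.35]
  [  -0.15     0.80    -0.15]
  [  -0.30    -0.35     0.95]
d = (I − A) x:
  d_S = (+0.55)·875 + (-0.05)·700 + (-0.35)·675 = 210.00
  d_E = (-0.15)·875 + (+0.80)·700 + (-0.15)·675 = 327.50
  d_P = (-0.30)·875 + (-0.35)·700 + (+0.95)·675 = 133.75

d_S = 210.00, d_E = 327.50, d_P = 133.75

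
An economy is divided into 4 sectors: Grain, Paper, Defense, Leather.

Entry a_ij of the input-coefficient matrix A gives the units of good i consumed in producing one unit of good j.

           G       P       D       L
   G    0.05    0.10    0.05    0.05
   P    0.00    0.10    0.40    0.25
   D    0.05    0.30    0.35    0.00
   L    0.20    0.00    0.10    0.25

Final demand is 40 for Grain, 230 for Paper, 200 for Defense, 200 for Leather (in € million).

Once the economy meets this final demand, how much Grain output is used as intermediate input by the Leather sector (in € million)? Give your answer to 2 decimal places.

z_GL = 19.59

I − A =
  [   0.95    -0.10    -0.05    -0.05]
  [   0.00     0.90    -0.40    -0.25]
  [  -0.05    -0.30     0.65     0.00]
  [  -0.20     0.00    -0.10     0.75]
Compute the cofactors C_ij = (−1)^(i+j)·(3×3 minor ij) of I−A; the adjugate is their transpose:
adj(I−A) = Cᵀ =
  [ 0.34125   0.06150   0.07075   0.04325]
  [ 0.04875   0.45450   0.30725   0.15475]
  [ 0.04875   0.21450   0.62725   0.07475]
  [ 0.09750   0.04500   0.10250   0.43750]
det(I−A) = Σ_j (I−A)_1j·C_1j = (0.95)(0.34125) + (-0.10)(0.04875) + (-0.05)(0.04875) + (-0.05)(0.09750) = 0.3120
(I − A)⁻¹ = adj(I−A) / det(I−A) ≈
  [   1.0938     0.1971     0.2268     0.1386]
  [   0.1563     1.4567     0.9848     0.4960]
  [   0.1563     0.6875     2.0104     0.2396]
  [   0.3125     0.1442     0.3285     1.4022]
First solve x = (I − A)⁻¹ d = adj(I−A)·d / det(I−A); in particular x_L = (0.09750·40 + 0.04500·230 + 0.10250·200 + 0.43750·200) / 0.3120 = 122.25 / 0.3120 ≈ 391.8269.
Intermediate flow from G to L: z_GL = a_GL · x_L = 0.05 × 122.25 / 0.3120 = 6.1125 / 0.3120 ≈ 19.59.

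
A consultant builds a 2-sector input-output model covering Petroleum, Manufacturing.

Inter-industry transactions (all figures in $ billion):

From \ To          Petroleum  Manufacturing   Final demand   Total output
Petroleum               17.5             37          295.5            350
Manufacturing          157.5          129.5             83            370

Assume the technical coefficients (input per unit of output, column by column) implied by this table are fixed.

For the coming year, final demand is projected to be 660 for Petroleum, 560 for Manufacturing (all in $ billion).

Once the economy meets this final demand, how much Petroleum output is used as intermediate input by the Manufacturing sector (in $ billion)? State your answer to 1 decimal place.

z_12 = 144.8

Technical coefficients a_ij = z_ij / X_j:
  a_11 = 17.5/350 = 0.05, a_21 = 157.5/350 = 0.45
  a_12 = 37/370 = 0.10, a_22 = 129.5/370 = 0.35
I − A =
  [   0.95    -0.10]
  [  -0.45     0.65]
det(I−A) = (0.95)(0.65) − (-0.10)(-0.45) = 0.5725
adj(I−A) = [[0.65, 0.10], [0.45, 0.95]]
(I − A)⁻¹ = adj(I−A) / det(I−A) ≈
  [   1.1354     0.1747]
  [   0.7860     1.6594]
First solve x = (I − A)⁻¹ d = adj(I−A)·d / det(I−A); in particular x_2 = (0.45·660 + 0.95·560) / 0.5725 = 829.00 / 0.5725 ≈ 1448.035.
Intermediate flow from 1 to 2: z_12 = a_12 · x_2 = 0.10 × 829.00 / 0.5725 = 82.90 / 0.5725 ≈ 144.8.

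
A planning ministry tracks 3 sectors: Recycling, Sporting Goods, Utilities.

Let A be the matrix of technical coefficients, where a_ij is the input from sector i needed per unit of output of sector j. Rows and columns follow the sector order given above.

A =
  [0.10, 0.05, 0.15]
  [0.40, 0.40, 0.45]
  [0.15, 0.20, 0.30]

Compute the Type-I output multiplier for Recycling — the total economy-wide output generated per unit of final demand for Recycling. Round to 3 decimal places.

m_1 = 3.335

I − A =
  [   0.90    -0.05    -0.15]
  [  -0.40     0.60    -0.45]
  [  -0.15    -0.20     0.70]
Cofactors of I−A, C_ij = (−1)^(i+j)·(minor ij) (rows/columns in the sector order above):
  C_11 = (0.60)(0.70) − (-0.45)(-0.20) = 0.3300
  C_12 = −[(-0.40)(0.70) − (-0.45)(-0.15)] = 0.3475
  C_13 = (-0.40)(-0.20) − (0.60)(-0.15) = 0.1700
  C_21 = −[(-0.05)(0.70) − (-0.15)(-0.20)] = 0.0650
  C_22 = (0.90)(0.70) − (-0.15)(-0.15) = 0.6075
  C_23 = −[(0.90)(-0.20) − (-0.05)(-0.15)] = 0.1875
  C_31 = (-0.05)(-0.45) − (-0.15)(0.60) = 0.1125
  C_32 = −[(0.90)(-0.45) − (-0.15)(-0.40)] = 0.4650
  C_33 = (0.90)(0.60) − (-0.05)(-0.40) = 0.5200
det(I−A) = Σ_j (I−A)_1j·C_1j = (0.90)(0.3300) + (-0.05)(0.3475) + (-0.15)(0.1700) = 0.254125
adj(I−A) = Cᵀ =
  [ 0.3300   0.0650   0.1125]
  [ 0.3475   0.6075   0.4650]
  [ 0.1700   0.1875   0.5200]
(I − A)⁻¹ = adj(I−A) / det(I−A) ≈
  [   1.2986     0.2558     0.4427]
  [   1.3674     2.3906     1.8298]
  [   0.6690     0.7378     2.0462]
The output multiplier for sector j is the column-j sum of the Leontief inverse (I − A)⁻¹ = adj(I−A) / det(I−A).
Column 1 of adj(I−A): (0.3300, 0.3475, 0.1700); det(I−A) = 0.254125.
m_1 = (0.3300 + 0.3475 + 0.1700) / 0.254125 = 0.8475 / 0.254125 ≈ 3.335.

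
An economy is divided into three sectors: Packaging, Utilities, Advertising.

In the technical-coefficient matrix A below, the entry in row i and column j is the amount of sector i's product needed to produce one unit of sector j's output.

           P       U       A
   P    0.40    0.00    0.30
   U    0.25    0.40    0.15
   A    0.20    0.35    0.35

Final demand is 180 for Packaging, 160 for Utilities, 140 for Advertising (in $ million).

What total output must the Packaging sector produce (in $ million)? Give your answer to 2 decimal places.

I − A =
  [   0.60     0.00    -0.30]
  [  -0.25     0.60    -0.15]
  [  -0.20    -0.35     0.65]
Cofactors of I−A, C_ij = (−1)^(i+j)·(minor ij) (rows/columns in the sector order above):
  C_11 = (0.60)(0.65) − (-0.15)(-0.35) = 0.3375
  C_12 = −[(-0.25)(0.65) − (-0.15)(-0.20)] = 0.1925
  C_13 = (-0.25)(-0.35) − (0.60)(-0.20) = 0.2075
  C_21 = −[(0.00)(0.65) − (-0.30)(-0.35)] = 0.1050
  C_22 = (0.60)(0.65) − (-0.30)(-0.20) = 0.3300
  C_23 = −[(0.60)(-0.35) − (0.00)(-0.20)] = 0.2100
  C_31 = (0.00)(-0.15) − (-0.30)(0.60) = 0.1800
  C_32 = −[(0.60)(-0.15) − (-0.30)(-0.25)] = 0.1650
  C_33 = (0.60)(0.60) − (0.00)(-0.25) = 0.3600
det(I−A) = Σ_j (I−A)_1j·C_1j = (0.60)(0.3375) + (0.00)(0.1925) + (-0.30)(0.2075) = 0.14025
adj(I−A) = Cᵀ =
  [ 0.3375   0.1050   0.1800]
  [ 0.1925   0.3300   0.1650]
  [ 0.2075   0.2100   0.3600]
(I − A)⁻¹ = adj(I−A) / det(I−A) ≈
  [   2.4064     0.7487     1.2834]
  [   1.3725     2.3529     1.1765]
  [   1.4795     1.4973     2.5668]
x = (I − A)⁻¹ d = adj(I−A)·d / det(I−A), with det(I−A) = 0.14025:
  x_P = (0.3375·180 + 0.1050·160 + 0.1800·140) / 0.14025 = 102.75 / 0.14025 ≈ 732.62
  x_U = (0.1925·180 + 0.3300·160 + 0.1650·140) / 0.14025 = 110.55 / 0.14025 ≈ 788.24
  x_A = (0.2075·180 + 0.2100·160 + 0.3600·140) / 0.14025 = 121.35 / 0.14025 ≈ 865.24

x_P = 732.62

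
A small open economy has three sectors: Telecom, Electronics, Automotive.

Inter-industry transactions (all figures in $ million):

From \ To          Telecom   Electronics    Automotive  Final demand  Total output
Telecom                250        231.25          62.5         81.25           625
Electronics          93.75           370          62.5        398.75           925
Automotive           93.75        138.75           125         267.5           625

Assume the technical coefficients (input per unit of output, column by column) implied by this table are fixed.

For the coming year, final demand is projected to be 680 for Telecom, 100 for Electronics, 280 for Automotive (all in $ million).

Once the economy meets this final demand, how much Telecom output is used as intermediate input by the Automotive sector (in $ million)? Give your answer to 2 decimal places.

Technical coefficients a_ij = z_ij / X_j:
  a_11 = 250/625 = 0.40, a_21 = 93.75/625 = 0.15, a_31 = 93.75/625 = 0.15
  a_12 = 231.25/925 = 0.25, a_22 = 370/925 = 0.40, a_32 = 138.75/925 = 0.15
  a_13 = 62.5/625 = 0.10, a_23 = 62.5/625 = 0.10, a_33 = 125/625 = 0.20
I − A =
  [   0.60    -0.25    -0.10]
  [  -0.15     0.60    -0.10]
  [  -0.15    -0.15     0.80]
Cofactors of I−A, C_ij = (−1)^(i+j)·(minor ij) (rows/columns in the sector order above):
  C_11 = (0.60)(0.80) − (-0.10)(-0.15) = 0.4650
  C_12 = −[(-0.15)(0.80) − (-0.10)(-0.15)] = 0.1350
  C_13 = (-0.15)(-0.15) − (0.60)(-0.15) = 0.1125
  C_21 = −[(-0.25)(0.80) − (-0.10)(-0.15)] = 0.2150
  C_22 = (0.60)(0.80) − (-0.10)(-0.15) = 0.4650
  C_23 = −[(0.60)(-0.15) − (-0.25)(-0.15)] = 0.1275
  C_31 = (-0.25)(-0.10) − (-0.10)(0.60) = 0.0850
  C_32 = −[(0.60)(-0.10) − (-0.10)(-0.15)] = 0.0750
  C_33 = (0.60)(0.60) − (-0.25)(-0.15) = 0.3225
det(I−A) = Σ_j (I−A)_1j·C_1j = (0.60)(0.4650) + (-0.25)(0.1350) + (-0.10)(0.1125) = 0.2340
adj(I−A) = Cᵀ =
  [ 0.4650   0.2150   0.0850]
  [ 0.1350   0.4650   0.0750]
  [ 0.1125   0.1275   0.3225]
(I − A)⁻¹ = adj(I−A) / det(I−A) ≈
  [   1.9872     0.9188     0.3632]
  [   0.5769     1.9872     0.3205]
  [   0.4808     0.5449     1.3782]
First solve x = (I − A)⁻¹ d = adj(I−A)·d / det(I−A); in particular x_3 = (0.1125·680 + 0.1275·100 + 0.3225·280) / 0.2340 = 179.55 / 0.2340 ≈ 767.3077.
Intermediate flow from 1 to 3: z_13 = a_13 · x_3 = 0.10 × 179.55 / 0.2340 = 17.955 / 0.2340 ≈ 76.73.

z_13 = 76.73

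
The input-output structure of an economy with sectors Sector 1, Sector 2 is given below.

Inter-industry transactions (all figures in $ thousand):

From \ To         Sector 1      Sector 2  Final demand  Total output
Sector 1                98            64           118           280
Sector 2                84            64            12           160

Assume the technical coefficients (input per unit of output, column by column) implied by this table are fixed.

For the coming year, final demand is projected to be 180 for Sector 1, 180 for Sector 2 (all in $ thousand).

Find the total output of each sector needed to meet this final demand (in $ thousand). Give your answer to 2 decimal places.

x_1 = 666.67, x_2 = 633.33

Technical coefficients a_ij = z_ij / X_j:
  a_11 = 98/280 = 0.35, a_21 = 84/280 = 0.30
  a_12 = 64/160 = 0.40, a_22 = 64/160 = 0.40
I − A =
  [   0.65    -0.40]
  [  -0.30     0.60]
det(I−A) = (0.65)(0.60) − (-0.40)(-0.30) = 0.2700
adj(I−A) = [[0.60, 0.40], [0.30, 0.65]]
(I − A)⁻¹ = adj(I−A) / det(I−A) ≈
  [   2.2222     1.4815]
  [   1.1111     2.4074]
x = (I − A)⁻¹ d = adj(I−A)·d / det(I−A), with det(I−A) = 0.2700:
  x_1 = (0.60·180 + 0.40·180) / 0.2700 = 180.00 / 0.2700 ≈ 666.67
  x_2 = (0.30·180 + 0.65·180) / 0.2700 = 171.00 / 0.2700 ≈ 633.33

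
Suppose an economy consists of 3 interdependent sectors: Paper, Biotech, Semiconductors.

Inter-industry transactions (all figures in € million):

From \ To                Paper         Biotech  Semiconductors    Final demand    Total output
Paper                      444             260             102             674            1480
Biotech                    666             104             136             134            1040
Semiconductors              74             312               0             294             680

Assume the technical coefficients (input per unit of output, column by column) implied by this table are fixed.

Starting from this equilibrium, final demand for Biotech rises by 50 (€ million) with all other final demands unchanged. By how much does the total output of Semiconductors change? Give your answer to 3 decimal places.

Technical coefficients a_ij = z_ij / X_j:
  a_PP = 444/1480 = 0.30, a_BP = 666/1480 = 0.45, a_SP = 74/1480 = 0.05
  a_PB = 260/1040 = 0.25, a_BB = 104/1040 = 0.10, a_SB = 312/1040 = 0.30
  a_PS = 102/680 = 0.15, a_BS = 136/680 = 0.20, a_SS = 0/680 = 0.00
I − A =
  [   0.70    -0.25    -0.15]
  [  -0.45     0.90    -0.20]
  [  -0.05    -0.30     1.00]
Cofactors of I−A, C_ij = (−1)^(i+j)·(minor ij) (rows/columns in the sector order above):
  C_11 = (0.90)(1.00) − (-0.20)(-0.30) = 0.8400
  C_12 = −[(-0.45)(1.00) − (-0.20)(-0.05)] = 0.4600
  C_13 = (-0.45)(-0.30) − (0.90)(-0.05) = 0.1800
  C_21 = −[(-0.25)(1.00) − (-0.15)(-0.30)] = 0.2950
  C_22 = (0.70)(1.00) − (-0.15)(-0.05) = 0.6925
  C_23 = −[(0.70)(-0.30) − (-0.25)(-0.05)] = 0.2225
  C_31 = (-0.25)(-0.20) − (-0.15)(0.90) = 0.1850
  C_32 = −[(0.70)(-0.20) − (-0.15)(-0.45)] = 0.2075
  C_33 = (0.70)(0.90) − (-0.25)(-0.45) = 0.5175
det(I−A) = Σ_j (I−A)_1j·C_1j = (0.70)(0.8400) + (-0.25)(0.4600) + (-0.15)(0.1800) = 0.4460
adj(I−A) = Cᵀ =
  [ 0.8400   0.2950   0.1850]
  [ 0.4600   0.6925   0.2075]
  [ 0.1800   0.2225   0.5175]
(I − A)⁻¹ = adj(I−A) / det(I−A) ≈
  [   1.8834     0.6614     0.4148]
  [   1.0314     1.5527     0.4652]
  [   0.4036     0.4989     1.1603]
Δx = (I − A)⁻¹ Δd with Δd having +50 in the Biotech component and 0 elsewhere.
So Δx_S = L_SB · (+50), where L_SB = adj(I−A)_SB / det(I−A) = 0.2225 / 0.4460.
Δx_S = 0.2225 × (+50) / 0.4460 = 11.125 / 0.4460 ≈ 24.944.

Δx_S = 24.944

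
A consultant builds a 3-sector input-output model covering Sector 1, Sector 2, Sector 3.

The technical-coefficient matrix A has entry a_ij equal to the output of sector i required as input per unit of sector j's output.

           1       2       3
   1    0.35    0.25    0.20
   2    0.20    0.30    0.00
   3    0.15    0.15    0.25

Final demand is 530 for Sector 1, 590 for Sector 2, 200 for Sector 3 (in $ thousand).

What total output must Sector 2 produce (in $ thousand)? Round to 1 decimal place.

x_2 = 1291.5

I − A =
  [   0.65    -0.25    -0.20]
  [  -0.20     0.70     0.00]
  [  -0.15    -0.15     0.75]
Cofactors of I−A, C_ij = (−1)^(i+j)·(minor ij) (rows/columns in the sector order above):
  C_11 = (0.70)(0.75) − (0.00)(-0.15) = 0.5250
  C_12 = −[(-0.20)(0.75) − (0.00)(-0.15)] = 0.1500
  C_13 = (-0.20)(-0.15) − (0.70)(-0.15) = 0.1350
  C_21 = −[(-0.25)(0.75) − (-0.20)(-0.15)] = 0.2175
  C_22 = (0.65)(0.75) − (-0.20)(-0.15) = 0.4575
  C_23 = −[(0.65)(-0.15) − (-0.25)(-0.15)] = 0.1350
  C_31 = (-0.25)(0.00) − (-0.20)(0.70) = 0.1400
  C_32 = −[(0.65)(0.00) − (-0.20)(-0.20)] = 0.0400
  C_33 = (0.65)(0.70) − (-0.25)(-0.20) = 0.4050
det(I−A) = Σ_j (I−A)_1j·C_1j = (0.65)(0.5250) + (-0.25)(0.1500) + (-0.20)(0.1350) = 0.27675
adj(I−A) = Cᵀ =
  [ 0.5250   0.2175   0.1400]
  [ 0.1500   0.4575   0.0400]
  [ 0.1350   0.1350   0.4050]
(I − A)⁻¹ = adj(I−A) / det(I−A) ≈
  [   1.8970     0.7859     0.5059]
  [   0.5420     1.6531     0.1445]
  [   0.4878     0.4878     1.4634]
x = (I − A)⁻¹ d = adj(I−A)·d / det(I−A), with det(I−A) = 0.27675:
  x_1 = (0.5250·530 + 0.2175·590 + 0.1400·200) / 0.27675 = 434.575 / 0.27675 ≈ 1570.3
  x_2 = (0.1500·530 + 0.4575·590 + 0.0400·200) / 0.27675 = 357.425 / 0.27675 ≈ 1291.5
  x_3 = (0.1350·530 + 0.1350·590 + 0.4050·200) / 0.27675 = 232.20 / 0.27675 ≈ 839.0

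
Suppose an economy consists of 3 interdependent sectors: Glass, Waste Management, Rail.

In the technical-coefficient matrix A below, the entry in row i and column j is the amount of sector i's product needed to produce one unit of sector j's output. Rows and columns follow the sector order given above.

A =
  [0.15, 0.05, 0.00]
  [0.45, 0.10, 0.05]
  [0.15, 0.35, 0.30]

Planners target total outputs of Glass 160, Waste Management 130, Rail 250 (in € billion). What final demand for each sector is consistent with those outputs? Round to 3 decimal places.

I − A =
  [   0.85    -0.05     0.00]
  [  -0.45     0.90    -0.05]
  [  -0.15    -0.35     0.70]
d = (I − A) x:
  d_1 = (+0.85)·160 + (-0.05)·130 + (+0.00)·250 = 129.500
  d_2 = (-0.45)·160 + (+0.90)·130 + (-0.05)·250 = 32.500
  d_3 = (-0.15)·160 + (-0.35)·130 + (+0.70)·250 = 105.500

d_1 = 129.500, d_2 = 32.500, d_3 = 105.500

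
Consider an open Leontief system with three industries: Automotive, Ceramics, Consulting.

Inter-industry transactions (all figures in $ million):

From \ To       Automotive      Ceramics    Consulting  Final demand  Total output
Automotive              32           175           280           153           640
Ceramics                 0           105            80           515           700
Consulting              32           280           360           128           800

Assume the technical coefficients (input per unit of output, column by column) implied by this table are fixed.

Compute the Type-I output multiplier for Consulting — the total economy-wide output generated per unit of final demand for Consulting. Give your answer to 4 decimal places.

m_3 = 3.1410

Technical coefficients a_ij = z_ij / X_j:
  a_11 = 32/640 = 0.05, a_21 = 0/640 = 0.00, a_31 = 32/640 = 0.05
  a_12 = 175/700 = 0.25, a_22 = 105/700 = 0.15, a_32 = 280/700 = 0.40
  a_13 = 280/800 = 0.35, a_23 = 80/800 = 0.10, a_33 = 360/800 = 0.45
I − A =
  [   0.95    -0.25    -0.35]
  [   0.00     0.85    -0.10]
  [  -0.05    -0.40     0.55]
Cofactors of I−A, C_ij = (−1)^(i+j)·(minor ij) (rows/columns in the sector order above):
  C_11 = (0.85)(0.55) − (-0.10)(-0.40) = 0.4275
  C_12 = −[(0.00)(0.55) − (-0.10)(-0.05)] = 0.0050
  C_13 = (0.00)(-0.40) − (0.85)(-0.05) = 0.0425
  C_21 = −[(-0.25)(0.55) − (-0.35)(-0.40)] = 0.2775
  C_22 = (0.95)(0.55) − (-0.35)(-0.05) = 0.5050
  C_23 = −[(0.95)(-0.40) − (-0.25)(-0.05)] = 0.3925
  C_31 = (-0.25)(-0.10) − (-0.35)(0.85) = 0.3225
  C_32 = −[(0.95)(-0.10) − (-0.35)(0.00)] = 0.0950
  C_33 = (0.95)(0.85) − (-0.25)(0.00) = 0.8075
det(I−A) = Σ_j (I−A)_1j·C_1j = (0.95)(0.4275) + (-0.25)(0.0050) + (-0.35)(0.0425) = 0.3900
adj(I−A) = Cᵀ =
  [ 0.4275   0.2775   0.3225]
  [ 0.0050   0.5050   0.0950]
  [ 0.0425   0.3925   0.8075]
(I − A)⁻¹ = adj(I−A) / det(I−A) ≈
  [   1.09615     0.71154     0.82692]
  [   0.01282     1.29487     0.24359]
  [   0.10897     1.00641     2.07051]
The output multiplier for sector j is the column-j sum of the Leontief inverse (I − A)⁻¹ = adj(I−A) / det(I−A).
Column 3 of adj(I−A): (0.3225, 0.0950, 0.8075); det(I−A) = 0.3900.
m_3 = (0.3225 + 0.0950 + 0.8075) / 0.3900 = 1.225 / 0.3900 ≈ 3.1410.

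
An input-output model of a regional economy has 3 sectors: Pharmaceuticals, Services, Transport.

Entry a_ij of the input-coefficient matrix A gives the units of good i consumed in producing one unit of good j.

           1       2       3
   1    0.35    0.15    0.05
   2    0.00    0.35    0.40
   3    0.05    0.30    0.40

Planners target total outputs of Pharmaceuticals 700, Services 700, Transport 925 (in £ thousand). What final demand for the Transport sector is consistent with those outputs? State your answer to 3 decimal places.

d_3 = 310.000

I − A =
  [   0.65    -0.15    -0.05]
  [   0.00     0.65    -0.40]
  [  -0.05    -0.30     0.60]
d = (I − A) x:
  d_1 = (+0.65)·700 + (-0.15)·700 + (-0.05)·925 = 303.750
  d_2 = (+0.00)·700 + (+0.65)·700 + (-0.40)·925 = 85.000
  d_3 = (-0.05)·700 + (-0.30)·700 + (+0.60)·925 = 310.000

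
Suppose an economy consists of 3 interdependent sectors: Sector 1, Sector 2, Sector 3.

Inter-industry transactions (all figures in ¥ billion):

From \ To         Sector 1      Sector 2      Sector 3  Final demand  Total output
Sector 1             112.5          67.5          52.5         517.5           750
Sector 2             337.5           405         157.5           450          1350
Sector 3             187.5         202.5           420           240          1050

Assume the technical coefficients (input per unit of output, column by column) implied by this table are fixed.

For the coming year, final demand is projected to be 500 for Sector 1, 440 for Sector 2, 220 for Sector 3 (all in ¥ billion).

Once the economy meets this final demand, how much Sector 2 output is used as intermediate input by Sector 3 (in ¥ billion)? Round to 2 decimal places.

z_23 = 149.24

Technical coefficients a_ij = z_ij / X_j:
  a_11 = 112.5/750 = 0.15, a_21 = 337.5/750 = 0.45, a_31 = 187.5/750 = 0.25
  a_12 = 67.5/1350 = 0.05, a_22 = 405/1350 = 0.30, a_32 = 202.5/1350 = 0.15
  a_13 = 52.5/1050 = 0.05, a_23 = 157.5/1050 = 0.15, a_33 = 420/1050 = 0.40
I − A =
  [   0.85    -0.05    -0.05]
  [  -0.45     0.70    -0.15]
  [  -0.25    -0.15     0.60]
Cofactors of I−A, C_ij = (−1)^(i+j)·(minor ij) (rows/columns in the sector order above):
  C_11 = (0.70)(0.60) − (-0.15)(-0.15) = 0.3975
  C_12 = −[(-0.45)(0.60) − (-0.15)(-0.25)] = 0.3075
  C_13 = (-0.45)(-0.15) − (0.70)(-0.25) = 0.2425
  C_21 = −[(-0.05)(0.60) − (-0.05)(-0.15)] = 0.0375
  C_22 = (0.85)(0.60) − (-0.05)(-0.25) = 0.4975
  C_23 = −[(0.85)(-0.15) − (-0.05)(-0.25)] = 0.1400
  C_31 = (-0.05)(-0.15) − (-0.05)(0.70) = 0.0425
  C_32 = −[(0.85)(-0.15) − (-0.05)(-0.45)] = 0.1500
  C_33 = (0.85)(0.70) − (-0.05)(-0.45) = 0.5725
det(I−A) = Σ_j (I−A)_1j·C_1j = (0.85)(0.3975) + (-0.05)(0.3075) + (-0.05)(0.2425) = 0.310375
adj(I−A) = Cᵀ =
  [ 0.3975   0.0375   0.0425]
  [ 0.3075   0.4975   0.1500]
  [ 0.2425   0.1400   0.5725]
(I − A)⁻¹ = adj(I−A) / det(I−A) ≈
  [   1.2807     0.1208     0.1369]
  [   0.9907     1.6029     0.4833]
  [   0.7813     0.4511     1.8445]
First solve x = (I − A)⁻¹ d = adj(I−A)·d / det(I−A); in particular x_3 = (0.2425·500 + 0.1400·440 + 0.5725·220) / 0.310375 = 308.80 / 0.310375 ≈ 994.9255.
Intermediate flow from 2 to 3: z_23 = a_23 · x_3 = 0.15 × 308.80 / 0.310375 = 46.32 / 0.310375 ≈ 149.24.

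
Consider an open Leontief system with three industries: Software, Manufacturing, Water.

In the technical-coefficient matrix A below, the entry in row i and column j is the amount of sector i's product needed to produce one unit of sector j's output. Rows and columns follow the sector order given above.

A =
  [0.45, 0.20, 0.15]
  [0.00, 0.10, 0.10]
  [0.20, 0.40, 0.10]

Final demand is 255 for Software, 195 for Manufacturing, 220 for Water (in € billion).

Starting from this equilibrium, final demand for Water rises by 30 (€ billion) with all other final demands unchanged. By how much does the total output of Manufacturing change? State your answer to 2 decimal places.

I − A =
  [   0.55    -0.20    -0.15]
  [   0.00     0.90    -0.10]
  [  -0.20    -0.40     0.90]
Cofactors of I−A, C_ij = (−1)^(i+j)·(minor ij) (rows/columns in the sector order above):
  C_11 = (0.90)(0.90) − (-0.10)(-0.40) = 0.7700
  C_12 = −[(0.00)(0.90) − (-0.10)(-0.20)] = 0.0200
  C_13 = (0.00)(-0.40) − (0.90)(-0.20) = 0.1800
  C_21 = −[(-0.20)(0.90) − (-0.15)(-0.40)] = 0.2400
  C_22 = (0.55)(0.90) − (-0.15)(-0.20) = 0.4650
  C_23 = −[(0.55)(-0.40) − (-0.20)(-0.20)] = 0.2600
  C_31 = (-0.20)(-0.10) − (-0.15)(0.90) = 0.1550
  C_32 = −[(0.55)(-0.10) − (-0.15)(0.00)] = 0.0550
  C_33 = (0.55)(0.90) − (-0.20)(0.00) = 0.4950
det(I−A) = Σ_j (I−A)_1j·C_1j = (0.55)(0.7700) + (-0.20)(0.0200) + (-0.15)(0.1800) = 0.3925
adj(I−A) = Cᵀ =
  [ 0.7700   0.2400   0.1550]
  [ 0.0200   0.4650   0.0550]
  [ 0.1800   0.2600   0.4950]
(I − A)⁻¹ = adj(I−A) / det(I−A) ≈
  [   1.9618     0.6115     0.3949]
  [   0.0510     1.1847     0.1401]
  [   0.4586     0.6624     1.2611]
Δx = (I − A)⁻¹ Δd with Δd having +30 in the Water component and 0 elsewhere.
So Δx_M = L_MW · (+30), where L_MW = adj(I−A)_MW / det(I−A) = 0.0550 / 0.3925.
Δx_M = 0.0550 × (+30) / 0.3925 = 1.65 / 0.3925 ≈ 4.20.

Δx_M = 4.20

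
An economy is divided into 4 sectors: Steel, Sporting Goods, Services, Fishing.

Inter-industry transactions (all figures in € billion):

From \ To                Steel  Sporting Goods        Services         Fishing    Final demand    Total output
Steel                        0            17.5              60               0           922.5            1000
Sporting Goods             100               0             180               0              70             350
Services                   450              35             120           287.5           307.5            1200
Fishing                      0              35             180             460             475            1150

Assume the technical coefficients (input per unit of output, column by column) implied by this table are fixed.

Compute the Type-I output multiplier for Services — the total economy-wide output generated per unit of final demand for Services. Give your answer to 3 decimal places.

m_3 = 1.887

Technical coefficients a_ij = z_ij / X_j:
  a_11 = 0/1000 = 0.00, a_21 = 100/1000 = 0.10, a_31 = 450/1000 = 0.45, a_41 = 0/1000 = 0.00
  a_12 = 17.5/350 = 0.05, a_22 = 0/350 = 0.00, a_32 = 35/350 = 0.10, a_42 = 35/350 = 0.10
  a_13 = 60/1200 = 0.05, a_23 = 180/1200 = 0.15, a_33 = 120/1200 = 0.10, a_43 = 180/1200 = 0.15
  a_14 = 0/1150 = 0.00, a_24 = 0/1150 = 0.00, a_34 = 287.5/1150 = 0.25, a_44 = 460/1150 = 0.40
I − A =
  [   1.00    -0.05    -0.05     0.00]
  [  -0.10     1.00    -0.15     0.00]
  [  -0.45    -0.10     0.90    -0.25]
  [   0.00    -0.10    -0.15     0.60]
Compute the cofactors C_ij = (−1)^(i+j)·(3×3 minor ij) of I−A; the adjugate is their transpose:
adj(I−A) = Cᵀ =
  [ 0.489750   0.029375   0.034500   0.014375]
  [ 0.090750   0.489000   0.093000   0.038750]
  [ 0.278500   0.098500   0.597000   0.248750]
  [ 0.084750   0.106125   0.164750   0.854125]
det(I−A) = Σ_j (I−A)_1j·C_1j = (1.00)(0.489750) + (-0.05)(0.090750) + (-0.05)(0.278500) + (0.00)(0.084750) = 0.4712875
(I − A)⁻¹ = adj(I−A) / det(I−A) ≈
  [   1.0392     0.0623     0.0732     0.0305]
  [   0.1926     1.0376     0.1973     0.0822]
  [   0.5909     0.2090     1.2667     0.5278]
  [   0.1798     0.2252     0.3496     1.8123]
The output multiplier for sector j is the column-j sum of the Leontief inverse (I − A)⁻¹ = adj(I−A) / det(I−A).
Column 3 of adj(I−A): (0.034500, 0.093000, 0.597000, 0.164750); det(I−A) = 0.4712875.
m_3 = (0.034500 + 0.093000 + 0.597000 + 0.164750) / 0.4712875 = 0.88925 / 0.4712875 ≈ 1.887.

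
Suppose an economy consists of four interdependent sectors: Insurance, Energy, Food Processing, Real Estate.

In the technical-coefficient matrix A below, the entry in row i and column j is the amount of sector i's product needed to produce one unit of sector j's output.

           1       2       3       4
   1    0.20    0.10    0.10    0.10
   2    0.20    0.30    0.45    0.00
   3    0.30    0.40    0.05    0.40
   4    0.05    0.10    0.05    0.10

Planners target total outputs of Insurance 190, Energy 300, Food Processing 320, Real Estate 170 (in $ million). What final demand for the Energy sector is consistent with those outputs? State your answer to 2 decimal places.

I − A =
  [   0.80    -0.10    -0.10    -0.10]
  [  -0.20     0.70    -0.45     0.00]
  [  -0.30    -0.40     0.95    -0.40]
  [  -0.05    -0.10    -0.05     0.90]
d = (I − A) x:
  d_1 = (+0.80)·190 + (-0.10)·300 + (-0.10)·320 + (-0.10)·170 = 73.00
  d_2 = (-0.20)·190 + (+0.70)·300 + (-0.45)·320 + (+0.00)·170 = 28.00
  d_3 = (-0.30)·190 + (-0.40)·300 + (+0.95)·320 + (-0.40)·170 = 59.00
  d_4 = (-0.05)·190 + (-0.10)·300 + (-0.05)·320 + (+0.90)·170 = 97.50

d_2 = 28.00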